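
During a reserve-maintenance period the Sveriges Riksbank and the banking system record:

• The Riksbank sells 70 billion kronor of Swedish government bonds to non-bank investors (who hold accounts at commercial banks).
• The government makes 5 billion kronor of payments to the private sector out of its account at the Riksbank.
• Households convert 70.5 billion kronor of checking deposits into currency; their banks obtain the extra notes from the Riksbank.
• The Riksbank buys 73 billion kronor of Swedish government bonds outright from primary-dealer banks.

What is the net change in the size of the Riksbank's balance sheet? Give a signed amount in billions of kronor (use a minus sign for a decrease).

+3 billion

Riksbank balance sheet:
  Assets:      Securities +3B
  Liabilities: Bank reserves −62.5B, Currency in circulation +70.5B, Government deposits −5B
Commercial banking system:
  Assets:      Reserves at CB −62.5B, Securities −73B
  Liabilities: Checkable deposits −135.5B
Change in total Riksbank assets = +3 billion.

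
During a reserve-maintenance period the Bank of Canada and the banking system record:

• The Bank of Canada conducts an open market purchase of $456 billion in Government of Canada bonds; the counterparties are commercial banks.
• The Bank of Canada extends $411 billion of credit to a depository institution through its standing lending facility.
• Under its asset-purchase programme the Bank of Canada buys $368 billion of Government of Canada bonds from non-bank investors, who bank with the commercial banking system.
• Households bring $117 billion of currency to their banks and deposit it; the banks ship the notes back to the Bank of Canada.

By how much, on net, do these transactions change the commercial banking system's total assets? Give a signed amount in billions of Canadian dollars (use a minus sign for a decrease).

OMO purchase (from banks) $456 billion: just an asset swap on bank balance sheets → 0.
Discount-window loan $411 billion: bank balance sheets expand → +$411B.
Asset purchase (from non-banks) $368 billion: bank balance sheets expand → +$368B.
Currency deposit $117 billion: bank balance sheets expand → +$117B.
Net: 0 + 411 + 368 + 117 = +$896 billion.

+$896 billion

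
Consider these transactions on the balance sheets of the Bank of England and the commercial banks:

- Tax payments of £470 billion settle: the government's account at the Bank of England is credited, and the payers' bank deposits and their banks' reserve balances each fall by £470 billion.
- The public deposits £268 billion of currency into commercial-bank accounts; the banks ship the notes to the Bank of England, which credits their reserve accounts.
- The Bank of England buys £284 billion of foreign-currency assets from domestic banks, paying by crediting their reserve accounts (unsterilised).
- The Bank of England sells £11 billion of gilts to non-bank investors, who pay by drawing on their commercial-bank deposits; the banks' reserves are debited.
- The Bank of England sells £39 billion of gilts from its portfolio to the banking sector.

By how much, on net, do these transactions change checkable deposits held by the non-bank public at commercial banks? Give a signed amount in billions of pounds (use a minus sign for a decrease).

-£213 billion

Bank of England balance sheet:
  Assets:      Securities −£50B, Foreign assets +£284B
  Liabilities: Bank reserves +£32B, Currency in circulation −£268B, Government deposits +£470B
Commercial banking system:
  Assets:      Reserves at CB +£32B, Securities +£39B, Foreign assets −£284B
  Liabilities: Checkable deposits −£213B
So the change in checkable deposits held by the non-bank public at commercial banks is -£213 billion.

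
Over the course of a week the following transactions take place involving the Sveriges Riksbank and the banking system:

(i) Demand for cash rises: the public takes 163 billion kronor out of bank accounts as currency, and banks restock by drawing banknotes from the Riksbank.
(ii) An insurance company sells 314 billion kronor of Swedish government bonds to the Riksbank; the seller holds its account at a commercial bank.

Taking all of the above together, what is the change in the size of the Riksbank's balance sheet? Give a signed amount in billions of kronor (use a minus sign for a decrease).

+314 billion

Riksbank balance sheet:
  Assets:      Securities +314B
  Liabilities: Bank reserves +151B, Currency in circulation +163B
Change in total Riksbank assets = +314 billion.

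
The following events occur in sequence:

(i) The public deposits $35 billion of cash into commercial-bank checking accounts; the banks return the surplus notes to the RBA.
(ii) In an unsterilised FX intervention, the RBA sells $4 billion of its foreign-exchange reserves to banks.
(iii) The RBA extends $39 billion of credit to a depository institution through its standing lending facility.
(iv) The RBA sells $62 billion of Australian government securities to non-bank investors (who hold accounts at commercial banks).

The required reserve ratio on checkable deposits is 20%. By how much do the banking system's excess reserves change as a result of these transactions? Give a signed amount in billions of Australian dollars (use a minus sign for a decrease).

+$13.4 billion

Currency deposit $35 billion: reserves +$35B, deposits +$35B.
FX sale $4 billion: reserves −$4B, deposits 0.
Discount-window loan $39 billion: reserves +$39B, deposits 0.
Asset sale (to non-banks) $62 billion: reserves −$62B, deposits −$62B.
Totals: Δreserves = +$8B, Δdeposits = −$27B.
Δrequired reserves = 20% × −$27B = −$5.4B.
Δexcess reserves = Δreserves − Δrequired = +$8B − (−$5.4B) = +$13.4 billion.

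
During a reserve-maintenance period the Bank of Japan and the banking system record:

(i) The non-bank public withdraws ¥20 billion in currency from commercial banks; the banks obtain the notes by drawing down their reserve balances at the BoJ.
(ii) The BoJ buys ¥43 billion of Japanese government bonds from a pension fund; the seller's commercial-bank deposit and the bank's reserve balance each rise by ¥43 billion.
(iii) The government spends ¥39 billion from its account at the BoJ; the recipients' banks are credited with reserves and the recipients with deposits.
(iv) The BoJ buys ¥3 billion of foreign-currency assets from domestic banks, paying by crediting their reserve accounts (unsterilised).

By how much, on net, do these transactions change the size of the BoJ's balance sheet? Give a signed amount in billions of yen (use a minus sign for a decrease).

BoJ balance sheet:
  Assets:      Securities +¥43B, Foreign assets +¥3B
  Liabilities: Bank reserves +¥65B, Currency in circulation +¥20B, Government deposits −¥39B
Change in total BoJ assets = +¥46 billion.

+¥46 billion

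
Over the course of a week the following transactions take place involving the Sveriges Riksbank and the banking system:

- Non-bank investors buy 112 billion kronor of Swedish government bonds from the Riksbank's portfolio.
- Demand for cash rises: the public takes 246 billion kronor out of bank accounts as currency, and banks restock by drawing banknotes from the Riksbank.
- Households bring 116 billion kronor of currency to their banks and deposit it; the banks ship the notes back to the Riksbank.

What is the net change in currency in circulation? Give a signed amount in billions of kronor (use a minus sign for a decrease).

+130 billion

Asset sale (to non-banks) 112 billion kronor: no currency enters or leaves circulation → 0.
Currency withdrawal 246 billion kronor: notes leave the central bank → +246B.
Currency deposit 116 billion kronor: notes return to the central bank → −116B.
Net: 0 + 246 − 116 = +130 billion.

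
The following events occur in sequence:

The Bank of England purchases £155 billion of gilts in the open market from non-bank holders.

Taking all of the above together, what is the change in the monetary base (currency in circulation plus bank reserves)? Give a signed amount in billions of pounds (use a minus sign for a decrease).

+£155 billion

Asset purchase (from non-banks) £155 billion: Bank of England balance sheet expands → +£155B.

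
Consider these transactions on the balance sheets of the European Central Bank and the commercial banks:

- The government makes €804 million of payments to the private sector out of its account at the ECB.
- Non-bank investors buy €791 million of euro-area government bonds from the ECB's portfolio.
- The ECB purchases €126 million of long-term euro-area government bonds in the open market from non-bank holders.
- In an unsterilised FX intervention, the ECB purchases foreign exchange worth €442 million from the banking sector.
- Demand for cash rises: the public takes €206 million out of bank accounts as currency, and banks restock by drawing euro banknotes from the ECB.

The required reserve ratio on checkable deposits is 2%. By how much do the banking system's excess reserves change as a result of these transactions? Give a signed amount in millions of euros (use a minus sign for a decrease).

Government spending €804 million: reserves +€804M, deposits +€804M.
Asset sale (to non-banks) €791 million: reserves −€791M, deposits −€791M.
Asset purchase (from non-banks) €126 million: reserves +€126M, deposits +€126M.
FX purchase €442 million: reserves +€442M, deposits 0.
Currency withdrawal €206 million: reserves −€206M, deposits −€206M.
Totals: Δreserves = +€375M, Δdeposits = −€67M.
Δrequired reserves = 2% × −€67M = −€1.34M.
Δexcess reserves = Δreserves − Δrequired = +€375M − (−€1.34M) = +€376.34 million.

+€376.34 million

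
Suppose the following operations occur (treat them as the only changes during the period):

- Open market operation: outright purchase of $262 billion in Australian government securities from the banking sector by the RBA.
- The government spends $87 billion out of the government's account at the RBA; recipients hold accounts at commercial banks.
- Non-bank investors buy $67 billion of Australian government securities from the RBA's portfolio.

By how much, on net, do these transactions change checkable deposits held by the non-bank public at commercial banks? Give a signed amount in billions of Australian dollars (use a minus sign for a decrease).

OMO purchase (from banks) $262 billion: the counterparty is a bank, so public deposits are unchanged → 0.
Government spending $87 billion: non-bank counterparties' bank balances rise → +$87B.
Asset sale (to non-banks) $67 billion: non-bank counterparties' bank balances fall → −$67B.
Net: 0 + 87 − 67 = +$20 billion.

+$20 billion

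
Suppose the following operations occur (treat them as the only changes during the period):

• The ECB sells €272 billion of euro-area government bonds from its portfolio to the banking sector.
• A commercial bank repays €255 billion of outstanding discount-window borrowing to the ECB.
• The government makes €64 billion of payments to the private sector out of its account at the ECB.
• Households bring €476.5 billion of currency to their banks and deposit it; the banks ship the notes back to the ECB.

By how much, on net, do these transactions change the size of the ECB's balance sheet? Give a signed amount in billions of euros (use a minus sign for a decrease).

ECB balance sheet:
  Assets:      Securities −€272B, Loans to banks −€255B
  Liabilities: Bank reserves +€13.5B, Currency in circulation −€476.5B, Government deposits −€64B
Commercial banking system:
  Assets:      Reserves at CB +€13.5B, Securities +€272B
  Liabilities: Checkable deposits +€540.5B, Borrowings from CB −€255B
Change in total ECB assets = -€527 billion.

-€527 billion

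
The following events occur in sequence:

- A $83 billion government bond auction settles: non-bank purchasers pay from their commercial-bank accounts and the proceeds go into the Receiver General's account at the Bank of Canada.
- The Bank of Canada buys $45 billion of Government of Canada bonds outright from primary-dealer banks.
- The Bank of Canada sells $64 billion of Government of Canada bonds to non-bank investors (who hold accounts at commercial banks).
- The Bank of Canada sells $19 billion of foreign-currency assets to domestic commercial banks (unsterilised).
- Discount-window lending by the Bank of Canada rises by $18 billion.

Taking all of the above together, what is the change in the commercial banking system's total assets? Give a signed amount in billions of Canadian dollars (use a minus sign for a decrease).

-$129 billion

Government account inflow $83 billion: bank balance sheets shrink → −$83B.
OMO purchase (from banks) $45 billion: just an asset swap on bank balance sheets → 0.
Asset sale (to non-banks) $64 billion: bank balance sheets shrink → −$64B.
FX sale $19 billion: just an asset swap on bank balance sheets → 0.
Discount-window loan $18 billion: bank balance sheets expand → +$18B.
Net: −83 + 0 − 64 + 0 + 18 = -$129 billion.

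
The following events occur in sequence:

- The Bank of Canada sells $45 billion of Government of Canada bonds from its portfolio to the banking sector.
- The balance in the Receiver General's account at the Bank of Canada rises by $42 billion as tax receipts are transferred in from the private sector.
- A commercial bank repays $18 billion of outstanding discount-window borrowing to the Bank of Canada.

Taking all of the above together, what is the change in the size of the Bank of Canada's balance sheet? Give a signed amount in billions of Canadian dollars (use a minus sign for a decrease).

-$63 billion

Bank of Canada balance sheet:
  Assets:      Securities −$45B, Loans to banks −$18B
  Liabilities: Bank reserves −$105B, Government deposits +$42B
Commercial banking system:
  Assets:      Reserves at CB −$105B, Securities +$45B
  Liabilities: Checkable deposits −$42B, Borrowings from CB −$18B
Change in total Bank of Canada assets = -$63 billion.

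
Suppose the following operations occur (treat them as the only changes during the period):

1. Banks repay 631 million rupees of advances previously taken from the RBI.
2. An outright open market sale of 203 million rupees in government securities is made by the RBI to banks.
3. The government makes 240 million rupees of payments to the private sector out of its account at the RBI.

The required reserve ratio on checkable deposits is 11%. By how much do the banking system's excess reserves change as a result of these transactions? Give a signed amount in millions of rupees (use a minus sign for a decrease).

-620.4 million

Discount-window repayment 631 million rupees: reserves −631M, deposits 0.
OMO sale (to banks) 203 million rupees: reserves −203M, deposits 0.
Government spending 240 million rupees: reserves +240M, deposits +240M.
Totals: Δreserves = −594M, Δdeposits = +240M.
Δrequired reserves = 11% × +240M = +26.4M.
Δexcess reserves = Δreserves − Δrequired = −594M − (+26.4M) = -620.4 million.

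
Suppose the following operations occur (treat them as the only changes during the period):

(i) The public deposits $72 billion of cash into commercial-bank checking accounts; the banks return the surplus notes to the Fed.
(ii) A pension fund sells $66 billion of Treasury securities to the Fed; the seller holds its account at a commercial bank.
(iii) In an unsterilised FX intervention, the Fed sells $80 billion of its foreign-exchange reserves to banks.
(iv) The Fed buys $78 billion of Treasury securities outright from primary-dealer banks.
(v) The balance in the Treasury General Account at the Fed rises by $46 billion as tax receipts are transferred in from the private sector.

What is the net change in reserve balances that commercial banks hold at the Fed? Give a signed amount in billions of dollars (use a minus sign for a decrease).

Fed balance sheet:
  Assets:      Securities +$144B, Foreign assets −$80B
  Liabilities: Bank reserves +$90B, Currency in circulation −$72B, Government deposits +$46B
So the change in reserve balances that commercial banks hold at the Fed is +$90 billion.

+$90 billion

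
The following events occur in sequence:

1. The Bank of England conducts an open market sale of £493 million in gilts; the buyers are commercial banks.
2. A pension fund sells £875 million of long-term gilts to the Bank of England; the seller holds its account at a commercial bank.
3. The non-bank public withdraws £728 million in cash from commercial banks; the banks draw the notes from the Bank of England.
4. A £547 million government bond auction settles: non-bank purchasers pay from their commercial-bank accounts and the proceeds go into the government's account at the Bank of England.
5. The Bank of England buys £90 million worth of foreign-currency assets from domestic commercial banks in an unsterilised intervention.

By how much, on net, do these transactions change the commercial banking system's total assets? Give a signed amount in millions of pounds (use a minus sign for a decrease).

-£400 million

Bank of England balance sheet:
  Assets:      Securities +£382M, Foreign assets +£90M
  Liabilities: Bank reserves −£803M, Currency in circulation +£728M, Government deposits +£547M
Commercial banking system:
  Assets:      Reserves at CB −£803M, Securities +£493M, Foreign assets −£90M
  Liabilities: Checkable deposits −£400M
Change in total bank assets = -£400 million.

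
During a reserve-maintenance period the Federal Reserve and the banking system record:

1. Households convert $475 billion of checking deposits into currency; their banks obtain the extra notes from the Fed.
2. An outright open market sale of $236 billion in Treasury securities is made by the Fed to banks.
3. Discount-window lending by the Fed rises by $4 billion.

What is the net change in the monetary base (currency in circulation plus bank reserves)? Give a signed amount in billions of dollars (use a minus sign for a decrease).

-$232 billion

Fed balance sheet:
  Assets:      Securities −$236B, Loans to banks +$4B
  Liabilities: Bank reserves −$707B, Currency in circulation +$475B
Commercial banking system:
  Assets:      Reserves at CB −$707B, Securities +$236B
  Liabilities: Checkable deposits −$475B, Borrowings from CB +$4B
Monetary base = currency + reserves: +$475B + (−$707B) = -$232 billion.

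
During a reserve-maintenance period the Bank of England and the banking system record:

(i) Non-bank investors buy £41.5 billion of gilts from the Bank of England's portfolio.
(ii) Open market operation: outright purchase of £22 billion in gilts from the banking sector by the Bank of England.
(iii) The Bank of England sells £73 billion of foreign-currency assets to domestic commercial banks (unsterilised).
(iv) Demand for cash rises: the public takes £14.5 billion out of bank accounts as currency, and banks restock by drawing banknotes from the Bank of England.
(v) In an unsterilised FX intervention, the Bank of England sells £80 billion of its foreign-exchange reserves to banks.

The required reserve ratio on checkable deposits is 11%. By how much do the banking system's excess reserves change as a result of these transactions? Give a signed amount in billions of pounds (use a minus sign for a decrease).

Asset sale (to non-banks) £41.5 billion: reserves −£41.5B, deposits −£41.5B.
OMO purchase (from banks) £22 billion: reserves +£22B, deposits 0.
FX sale £73 billion: reserves −£73B, deposits 0.
Currency withdrawal £14.5 billion: reserves −£14.5B, deposits −£14.5B.
FX sale £80 billion: reserves −£80B, deposits 0.
Totals: Δreserves = −£187B, Δdeposits = −£56B.
Δrequired reserves = 11% × −£56B = −£6.16B.
Δexcess reserves = Δreserves − Δrequired = −£187B − (−£6.16B) = -£180.84 billion.

-£180.84 billion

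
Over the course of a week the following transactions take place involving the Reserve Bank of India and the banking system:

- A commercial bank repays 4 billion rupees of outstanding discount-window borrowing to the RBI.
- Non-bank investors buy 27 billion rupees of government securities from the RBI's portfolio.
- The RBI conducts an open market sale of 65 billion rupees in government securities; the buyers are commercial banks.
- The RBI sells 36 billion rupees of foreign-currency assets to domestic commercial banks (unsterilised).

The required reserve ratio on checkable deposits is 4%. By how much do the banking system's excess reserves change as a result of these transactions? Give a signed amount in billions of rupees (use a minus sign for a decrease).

Discount-window repayment 4 billion rupees: reserves −4B, deposits 0.
Asset sale (to non-banks) 27 billion rupees: reserves −27B, deposits −27B.
OMO sale (to banks) 65 billion rupees: reserves −65B, deposits 0.
FX sale 36 billion rupees: reserves −36B, deposits 0.
Totals: Δreserves = −132B, Δdeposits = −27B.
Δrequired reserves = 4% × −27B = −1.08B.
Δexcess reserves = Δreserves − Δrequired = −132B − (−1.08B) = -130.92 billion.

-130.92 billion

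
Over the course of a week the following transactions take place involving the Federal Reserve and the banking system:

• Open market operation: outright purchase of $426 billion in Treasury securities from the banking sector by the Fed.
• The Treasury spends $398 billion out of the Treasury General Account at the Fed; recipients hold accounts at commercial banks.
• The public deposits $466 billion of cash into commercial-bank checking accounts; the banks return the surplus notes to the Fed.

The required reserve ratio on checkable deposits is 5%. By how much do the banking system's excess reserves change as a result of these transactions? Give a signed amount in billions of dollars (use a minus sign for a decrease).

+$1246.8 billion

OMO purchase (from banks) $426 billion: reserves +$426B, deposits 0.
Government spending $398 billion: reserves +$398B, deposits +$398B.
Currency deposit $466 billion: reserves +$466B, deposits +$466B.
Totals: Δreserves = +$1290B, Δdeposits = +$864B.
Δrequired reserves = 5% × +$864B = +$43.2B.
Δexcess reserves = Δreserves − Δrequired = +$1290B − (+$43.2B) = +$1246.8 billion.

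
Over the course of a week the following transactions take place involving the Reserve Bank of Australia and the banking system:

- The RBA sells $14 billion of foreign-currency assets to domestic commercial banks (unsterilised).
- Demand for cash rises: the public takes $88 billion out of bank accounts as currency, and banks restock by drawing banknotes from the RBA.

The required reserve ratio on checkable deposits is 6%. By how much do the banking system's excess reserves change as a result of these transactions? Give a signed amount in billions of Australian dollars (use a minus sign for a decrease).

FX sale $14 billion: reserves −$14B, deposits 0.
Currency withdrawal $88 billion: reserves −$88B, deposits −$88B.
Totals: Δreserves = −$102B, Δdeposits = −$88B.
Δrequired reserves = 6% × −$88B = −$5.28B.
Δexcess reserves = Δreserves − Δrequired = −$102B − (−$5.28B) = -$96.72 billion.

-$96.72 billion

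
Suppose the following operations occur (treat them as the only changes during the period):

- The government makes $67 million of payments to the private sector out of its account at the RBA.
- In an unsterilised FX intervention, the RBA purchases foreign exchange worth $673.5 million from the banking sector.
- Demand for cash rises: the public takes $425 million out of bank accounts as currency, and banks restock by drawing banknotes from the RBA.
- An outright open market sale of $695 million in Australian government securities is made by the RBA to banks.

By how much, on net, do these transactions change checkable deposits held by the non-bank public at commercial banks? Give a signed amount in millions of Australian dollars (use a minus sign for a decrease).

Government spending $67 million: non-bank counterparties' bank balances rise → +$67M.
FX purchase $673.5 million: the counterparty is a bank, so public deposits are unchanged → 0.
Currency withdrawal $425 million: non-bank counterparties' bank balances fall → −$425M.
OMO sale (to banks) $695 million: the counterparty is a bank, so public deposits are unchanged → 0.
Net: 67 + 0 − 425 + 0 = -$358 million.

-$358 million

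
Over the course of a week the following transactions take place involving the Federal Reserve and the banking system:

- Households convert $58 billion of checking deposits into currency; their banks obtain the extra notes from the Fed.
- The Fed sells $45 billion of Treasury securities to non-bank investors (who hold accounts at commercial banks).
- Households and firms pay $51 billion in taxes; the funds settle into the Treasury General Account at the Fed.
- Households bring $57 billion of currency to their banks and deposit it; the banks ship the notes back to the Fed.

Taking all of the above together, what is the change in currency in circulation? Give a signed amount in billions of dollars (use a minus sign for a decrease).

+$1 billion

Currency withdrawal $58 billion: notes leave the central bank → +$58B.
Asset sale (to non-banks) $45 billion: no currency enters or leaves circulation → 0.
Government account inflow $51 billion: no currency enters or leaves circulation → 0.
Currency deposit $57 billion: notes return to the central bank → −$57B.
Net: 58 + 0 + 0 − 57 = +$1 billion.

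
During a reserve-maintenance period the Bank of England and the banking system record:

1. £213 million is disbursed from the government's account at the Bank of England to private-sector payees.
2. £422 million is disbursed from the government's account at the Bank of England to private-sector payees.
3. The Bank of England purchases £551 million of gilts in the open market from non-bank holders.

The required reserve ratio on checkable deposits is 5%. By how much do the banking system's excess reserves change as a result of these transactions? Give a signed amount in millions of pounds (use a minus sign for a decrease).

+£1126.7 million

Government spending £213 million: reserves +£213M, deposits +£213M.
Government spending £422 million: reserves +£422M, deposits +£422M.
Asset purchase (from non-banks) £551 million: reserves +£551M, deposits +£551M.
Totals: Δreserves = +£1186M, Δdeposits = +£1186M.
Δrequired reserves = 5% × +£1186M = +£59.3M.
Δexcess reserves = Δreserves − Δrequired = +£1186M − (+£59.3M) = +£1126.7 million.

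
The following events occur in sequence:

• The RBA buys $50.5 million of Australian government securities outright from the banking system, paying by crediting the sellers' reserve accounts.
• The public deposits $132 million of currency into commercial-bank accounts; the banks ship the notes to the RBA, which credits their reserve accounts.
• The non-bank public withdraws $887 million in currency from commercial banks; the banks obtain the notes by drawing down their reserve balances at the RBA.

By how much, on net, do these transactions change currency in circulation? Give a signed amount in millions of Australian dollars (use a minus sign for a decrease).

OMO purchase (from banks) $50.5 million: no currency enters or leaves circulation → 0.
Currency deposit $132 million: notes return to the central bank → −$132M.
Currency withdrawal $887 million: notes leave the central bank → +$887M.
Net: 0 − 132 + 887 = +$755 million.

+$755 million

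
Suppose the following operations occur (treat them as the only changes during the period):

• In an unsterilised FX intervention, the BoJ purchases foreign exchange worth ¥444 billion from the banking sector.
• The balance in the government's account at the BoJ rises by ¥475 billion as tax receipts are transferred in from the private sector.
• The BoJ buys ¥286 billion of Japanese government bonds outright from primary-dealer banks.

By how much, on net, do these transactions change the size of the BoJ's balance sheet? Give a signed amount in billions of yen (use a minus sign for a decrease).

+¥730 billion

FX purchase ¥444 billion: a BoJ asset is acquired → +¥444B.
Government account inflow ¥475 billion: only the composition of liabilities changes → 0.
OMO purchase (from banks) ¥286 billion: a BoJ asset is acquired → +¥286B.
Net: 444 + 0 + 286 = +¥730 billion.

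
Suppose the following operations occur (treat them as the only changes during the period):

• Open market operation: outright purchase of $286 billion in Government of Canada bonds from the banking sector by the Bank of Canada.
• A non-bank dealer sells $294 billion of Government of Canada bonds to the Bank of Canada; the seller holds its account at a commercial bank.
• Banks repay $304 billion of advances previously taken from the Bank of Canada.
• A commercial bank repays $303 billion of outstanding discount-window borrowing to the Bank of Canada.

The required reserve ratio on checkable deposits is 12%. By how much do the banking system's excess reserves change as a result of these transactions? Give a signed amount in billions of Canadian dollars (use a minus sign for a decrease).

OMO purchase (from banks) $286 billion: reserves +$286B, deposits 0.
Asset purchase (from non-banks) $294 billion: reserves +$294B, deposits +$294B.
Discount-window repayment $304 billion: reserves −$304B, deposits 0.
Discount-window repayment $303 billion: reserves −$303B, deposits 0.
Totals: Δreserves = −$27B, Δdeposits = +$294B.
Δrequired reserves = 12% × +$294B = +$35.28B.
Δexcess reserves = Δreserves − Δrequired = −$27B − (+$35.28B) = -$62.28 billion.

-$62.28 billion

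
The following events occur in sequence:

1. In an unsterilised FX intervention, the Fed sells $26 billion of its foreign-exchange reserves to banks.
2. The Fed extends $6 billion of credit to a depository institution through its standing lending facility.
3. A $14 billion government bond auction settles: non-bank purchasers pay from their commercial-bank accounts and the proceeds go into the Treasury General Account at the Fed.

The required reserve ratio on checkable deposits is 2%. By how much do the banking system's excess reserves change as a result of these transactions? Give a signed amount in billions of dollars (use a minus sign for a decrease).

FX sale $26 billion: reserves −$26B, deposits 0.
Discount-window loan $6 billion: reserves +$6B, deposits 0.
Government account inflow $14 billion: reserves −$14B, deposits −$14B.
Totals: Δreserves = −$34B, Δdeposits = −$14B.
Δrequired reserves = 2% × −$14B = −$0.28B.
Δexcess reserves = Δreserves − Δrequired = −$34B − (−$0.28B) = -$33.72 billion.

-$33.72 billion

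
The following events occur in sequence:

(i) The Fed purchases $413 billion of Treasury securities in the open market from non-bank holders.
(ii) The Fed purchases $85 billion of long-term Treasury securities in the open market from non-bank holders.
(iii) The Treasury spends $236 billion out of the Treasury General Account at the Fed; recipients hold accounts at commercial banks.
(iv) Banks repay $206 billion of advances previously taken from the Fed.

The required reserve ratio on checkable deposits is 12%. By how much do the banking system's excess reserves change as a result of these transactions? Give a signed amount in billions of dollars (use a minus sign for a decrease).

Asset purchase (from non-banks) $413 billion: reserves +$413B, deposits +$413B.
Asset purchase (from non-banks) $85 billion: reserves +$85B, deposits +$85B.
Government spending $236 billion: reserves +$236B, deposits +$236B.
Discount-window repayment $206 billion: reserves −$206B, deposits 0.
Totals: Δreserves = +$528B, Δdeposits = +$734B.
Δrequired reserves = 12% × +$734B = +$88.08B.
Δexcess reserves = Δreserves − Δrequired = +$528B − (+$88.08B) = +$439.92 billion.

+$439.92 billion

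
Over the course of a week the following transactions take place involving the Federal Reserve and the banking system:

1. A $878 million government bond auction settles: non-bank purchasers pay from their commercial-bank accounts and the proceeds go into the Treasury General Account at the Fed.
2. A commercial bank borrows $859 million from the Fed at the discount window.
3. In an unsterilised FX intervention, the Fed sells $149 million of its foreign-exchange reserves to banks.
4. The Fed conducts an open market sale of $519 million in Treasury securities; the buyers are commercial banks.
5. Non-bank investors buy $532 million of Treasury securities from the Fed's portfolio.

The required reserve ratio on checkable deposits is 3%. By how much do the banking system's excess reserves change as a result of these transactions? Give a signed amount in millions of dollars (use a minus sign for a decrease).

-$1176.7 million

Government account inflow $878 million: reserves −$878M, deposits −$878M.
Discount-window loan $859 million: reserves +$859M, deposits 0.
FX sale $149 million: reserves −$149M, deposits 0.
OMO sale (to banks) $519 million: reserves −$519M, deposits 0.
Asset sale (to non-banks) $532 million: reserves −$532M, deposits −$532M.
Totals: Δreserves = −$1219M, Δdeposits = −$1410M.
Δrequired reserves = 3% × −$1410M = −$42.3M.
Δexcess reserves = Δreserves − Δrequired = −$1219M − (−$42.3M) = -$1176.7 million.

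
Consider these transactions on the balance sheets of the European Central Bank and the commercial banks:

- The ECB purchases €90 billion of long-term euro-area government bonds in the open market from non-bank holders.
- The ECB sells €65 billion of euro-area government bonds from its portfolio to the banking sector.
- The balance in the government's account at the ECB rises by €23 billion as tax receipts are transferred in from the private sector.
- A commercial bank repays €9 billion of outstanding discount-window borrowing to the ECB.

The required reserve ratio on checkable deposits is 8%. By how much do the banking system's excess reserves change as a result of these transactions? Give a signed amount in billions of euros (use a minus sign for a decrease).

-€12.36 billion

Asset purchase (from non-banks) €90 billion: reserves +€90B, deposits +€90B.
OMO sale (to banks) €65 billion: reserves −€65B, deposits 0.
Government account inflow €23 billion: reserves −€23B, deposits −€23B.
Discount-window repayment €9 billion: reserves −€9B, deposits 0.
Totals: Δreserves = −€7B, Δdeposits = +€67B.
Δrequired reserves = 8% × +€67B = +€5.36B.
Δexcess reserves = Δreserves − Δrequired = −€7B − (+€5.36B) = -€12.36 billion.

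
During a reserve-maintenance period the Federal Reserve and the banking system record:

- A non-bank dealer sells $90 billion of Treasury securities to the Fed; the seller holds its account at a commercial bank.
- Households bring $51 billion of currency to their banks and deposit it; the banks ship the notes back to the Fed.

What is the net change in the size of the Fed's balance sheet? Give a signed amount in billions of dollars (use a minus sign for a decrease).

+$90 billion

Asset purchase (from non-banks) $90 billion: a Fed asset is acquired → +$90B.
Currency deposit $51 billion: only the composition of liabilities changes → 0.
Net: 90 + 0 = +$90 billion.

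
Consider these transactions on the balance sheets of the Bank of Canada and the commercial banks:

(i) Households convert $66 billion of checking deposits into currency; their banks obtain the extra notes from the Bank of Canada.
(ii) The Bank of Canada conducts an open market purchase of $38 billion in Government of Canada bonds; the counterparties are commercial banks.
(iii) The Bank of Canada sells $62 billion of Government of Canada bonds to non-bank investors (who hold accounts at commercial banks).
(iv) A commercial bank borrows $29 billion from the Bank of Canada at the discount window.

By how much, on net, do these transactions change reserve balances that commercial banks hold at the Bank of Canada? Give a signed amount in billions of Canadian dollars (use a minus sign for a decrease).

-$61 billion

Bank of Canada balance sheet:
  Assets:      Securities −$24B, Loans to banks +$29B
  Liabilities: Bank reserves −$61B, Currency in circulation +$66B
Commercial banking system:
  Assets:      Reserves at CB −$61B, Securities −$38B
  Liabilities: Checkable deposits −$128B, Borrowings from CB +$29B
So the change in reserve balances that commercial banks hold at the Bank of Canada is -$61 billion.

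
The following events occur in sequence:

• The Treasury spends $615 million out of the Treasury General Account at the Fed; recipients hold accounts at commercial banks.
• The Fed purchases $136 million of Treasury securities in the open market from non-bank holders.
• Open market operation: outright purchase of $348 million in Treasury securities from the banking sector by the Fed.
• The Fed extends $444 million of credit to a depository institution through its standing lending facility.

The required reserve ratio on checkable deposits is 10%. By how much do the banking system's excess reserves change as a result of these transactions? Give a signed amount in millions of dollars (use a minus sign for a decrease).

Government spending $615 million: reserves +$615M, deposits +$615M.
Asset purchase (from non-banks) $136 million: reserves +$136M, deposits +$136M.
OMO purchase (from banks) $348 million: reserves +$348M, deposits 0.
Discount-window loan $444 million: reserves +$444M, deposits 0.
Totals: Δreserves = +$1543M, Δdeposits = +$751M.
Δrequired reserves = 10% × +$751M = +$75.1M.
Δexcess reserves = Δreserves − Δrequired = +$1543M − (+$75.1M) = +$1467.9 million.

+$1467.9 million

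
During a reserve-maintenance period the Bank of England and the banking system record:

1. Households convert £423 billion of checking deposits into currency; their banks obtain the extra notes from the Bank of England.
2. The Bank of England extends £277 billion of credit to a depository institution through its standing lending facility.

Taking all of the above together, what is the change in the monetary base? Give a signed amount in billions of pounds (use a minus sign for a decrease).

Currency withdrawal £423 billion: just a shift between currency and reserves — both are base money → 0.
Discount-window loan £277 billion: Bank of England balance sheet expands → +£277B.
Net: 0 + 277 = +£277 billion.

+£277 billion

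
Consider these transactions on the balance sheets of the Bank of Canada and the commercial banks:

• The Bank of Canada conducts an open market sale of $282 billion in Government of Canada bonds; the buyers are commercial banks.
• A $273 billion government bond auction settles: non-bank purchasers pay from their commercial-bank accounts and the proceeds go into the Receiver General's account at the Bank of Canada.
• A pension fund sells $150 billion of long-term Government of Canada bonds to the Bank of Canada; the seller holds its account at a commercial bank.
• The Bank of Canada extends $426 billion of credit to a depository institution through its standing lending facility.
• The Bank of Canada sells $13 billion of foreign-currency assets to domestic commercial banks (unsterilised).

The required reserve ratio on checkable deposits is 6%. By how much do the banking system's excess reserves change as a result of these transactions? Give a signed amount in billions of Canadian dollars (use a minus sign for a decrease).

+$15.38 billion

OMO sale (to banks) $282 billion: reserves −$282B, deposits 0.
Government account inflow $273 billion: reserves −$273B, deposits −$273B.
Asset purchase (from non-banks) $150 billion: reserves +$150B, deposits +$150B.
Discount-window loan $426 billion: reserves +$426B, deposits 0.
FX sale $13 billion: reserves −$13B, deposits 0.
Totals: Δreserves = +$8B, Δdeposits = −$123B.
Δrequired reserves = 6% × −$123B = −$7.38B.
Δexcess reserves = Δreserves − Δrequired = +$8B − (−$7.38B) = +$15.38 billion.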